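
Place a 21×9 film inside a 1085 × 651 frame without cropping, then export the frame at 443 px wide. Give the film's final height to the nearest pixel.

190 px

In the 1085×651 frame the film fills the width: height = 1085 × 9/21 ≈ 465.00 px.
The frame scales by 443/1085 = 0.4083; 465.00 × 0.4083 ≈ 189.86 px.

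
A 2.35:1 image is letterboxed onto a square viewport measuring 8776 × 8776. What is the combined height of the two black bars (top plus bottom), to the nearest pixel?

Since 2.350 > 1.000, the image is width-limited.
That makes the image 3734.47 px tall (8776 / 2.350).
Black = 8776 − 3734.47 = 5041.53 px.

5042 px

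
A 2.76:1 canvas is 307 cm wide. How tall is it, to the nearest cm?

At 2.76:1, 307 / 2.760 ≈ 111.23.

111 cm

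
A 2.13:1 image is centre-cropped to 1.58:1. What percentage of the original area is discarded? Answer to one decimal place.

The height stays; only width is cut (since 1.58:1 is narrower than 2.13:1).
(1.580)/(2.130) ≈ 0.742 of the area survives, leaving 25.82% discarded.

25.8%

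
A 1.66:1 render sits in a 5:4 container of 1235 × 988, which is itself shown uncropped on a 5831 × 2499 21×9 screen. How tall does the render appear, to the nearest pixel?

Inside the 1235×988 canvas the render is width-limited at 1235.00 × 743.98.
5:4 in 5831×2499: fills the height, so the intermediate becomes 3123.75 × 2499.00 — a scale of ×2.5294.
Applying the same ×2.5294: 743.98 → 1881.78.

1882 px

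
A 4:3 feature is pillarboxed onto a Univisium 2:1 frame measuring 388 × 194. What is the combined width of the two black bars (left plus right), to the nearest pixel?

4:3 (1.333) < Univisium 2:1 (2.000), so the feature fills the height.
The feature is 194 × 4/3 ≈ 258.67 px wide.
Leftover width: 388 − 258.67 = 129.33 px.

129 px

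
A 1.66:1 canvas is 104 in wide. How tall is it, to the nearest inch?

Height = 104 / 1.660 = 62.65.

63 in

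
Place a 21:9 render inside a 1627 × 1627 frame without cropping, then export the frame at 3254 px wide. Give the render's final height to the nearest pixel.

Fitted into 1627×1627, the render spans the width; its height is 1627 × 9/21 ≈ 697.29 px.
Resizing to 3254 px wide multiplies everything by 2.0000: 697.29 → 1394.57 px.

1395 px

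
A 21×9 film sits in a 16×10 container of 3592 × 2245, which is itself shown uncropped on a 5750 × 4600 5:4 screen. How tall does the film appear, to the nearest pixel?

2464 px

21×9 in 3592×2245: fills the width, so the film is 3592.00 × 1539.43.
The 16×10 canvas is width-limited in 5750×4600, giving 5750.00 × 3593.75; scale factor 1.6008.
The film scales with it: height 1539.43 × 1.6008 ≈ 2464.29.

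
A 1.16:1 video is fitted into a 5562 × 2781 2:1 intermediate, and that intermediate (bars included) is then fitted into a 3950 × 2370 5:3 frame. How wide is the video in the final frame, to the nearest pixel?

2291 px

Inside the 5562×2781 canvas the video is height-limited at 3225.96 × 2781.00.
2:1 in 3950×2370: fills the width, so the intermediate becomes 3950.00 × 1975.00 — a scale of ×0.7102.
So the video's width is 3225.96 × 0.7102 ≈ 2291.00.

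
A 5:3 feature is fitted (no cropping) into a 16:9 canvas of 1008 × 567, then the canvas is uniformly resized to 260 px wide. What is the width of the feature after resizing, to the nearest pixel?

In the 1008×567 frame the feature fills the height: width = 567 × 5/3 ≈ 945.00 px.
Scaling 1008 → 260 is ×0.2579, so the width becomes 945.00 × 0.2579 ≈ 243.75 px.

244 px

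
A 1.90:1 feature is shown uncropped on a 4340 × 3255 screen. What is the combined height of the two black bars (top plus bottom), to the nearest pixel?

971 px

Since 1.900 > 1.333, the feature is width-limited.
The feature is 4340 / 1.900 ≈ 2284.21 px tall.
Leftover height: 3255 − 2284.21 = 970.79 px.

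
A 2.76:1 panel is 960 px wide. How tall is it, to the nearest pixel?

348 px

Height = 960 / 2.760 = 347.83.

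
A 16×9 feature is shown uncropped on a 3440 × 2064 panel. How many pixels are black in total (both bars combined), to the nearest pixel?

16×9 is wider than 5:3, so it spans the full width.
That makes the image 1935.0000 px tall (3440 × 9/16).
Black = 2064 − 1935.0000 = 129.0000 px.
Bar area = 129.0000 × 3440 ≈ 443760 px.

443760 pixels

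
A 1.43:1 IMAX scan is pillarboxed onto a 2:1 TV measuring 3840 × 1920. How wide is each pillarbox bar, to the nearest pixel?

1.43:1 IMAX (1.430) < 2:1 (2.000), so the scan fills the height.
That makes the image 2745.60 px wide (1920 × 1.430).
Leftover width: 3840 − 2745.60 = 1094.40 px → 547.20 each side.

547 px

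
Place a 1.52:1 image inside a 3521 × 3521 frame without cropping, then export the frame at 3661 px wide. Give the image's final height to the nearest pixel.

Fitted into 3521×3521, the image spans the width; its height is 3521 / 1.520 ≈ 2316.45 px.
Resizing to 3661 px wide multiplies everything by 1.0398: 2316.45 → 2408.55 px.

2409 px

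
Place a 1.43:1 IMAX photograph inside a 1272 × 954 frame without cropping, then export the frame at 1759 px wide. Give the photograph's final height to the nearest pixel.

In the 1272×954 frame the photograph fills the width: height = 1272 / 1.430 ≈ 889.51 px.
Scaling 1272 → 1759 is ×1.3829, so the height becomes 889.51 × 1.3829 ≈ 1230.07 px.

1230 px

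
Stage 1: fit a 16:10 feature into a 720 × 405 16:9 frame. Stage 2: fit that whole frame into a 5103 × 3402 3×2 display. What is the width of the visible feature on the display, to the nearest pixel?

4593 px

Inside the 720×405 canvas the feature is height-limited at 648.00 × 405.00.
16:9 in 5103×3402: fills the width, so the intermediate becomes 5103.00 × 2870.44 — a scale of ×7.0875.
The feature scales with it: width 648.00 × 7.0875 ≈ 4592.70.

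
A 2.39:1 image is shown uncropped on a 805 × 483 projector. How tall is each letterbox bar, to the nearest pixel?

Since 2.390 > 1.667, the image is width-limited.
That makes the image 336.82 px tall (805 / 2.390).
483 − 336.82 = 146.18 px of bars (73.09 each).

73 px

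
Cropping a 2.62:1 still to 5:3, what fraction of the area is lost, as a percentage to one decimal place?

Going from 2.62:1 to 5:3 means cutting width while keeping height.
Area ratio = (1.667)/(2.620) = 63.61%; the remaining 36.39% is cropped out.

36.4%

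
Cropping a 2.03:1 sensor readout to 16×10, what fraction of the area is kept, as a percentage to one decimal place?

78.8%

The height stays; only width is cut (since 16×10 is narrower than 2.03:1).
Fraction kept = (1.600)/(2.030) ≈ 78.82%.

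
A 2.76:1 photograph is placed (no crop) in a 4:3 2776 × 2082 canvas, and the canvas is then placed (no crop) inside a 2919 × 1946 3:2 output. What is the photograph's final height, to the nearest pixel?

Inside the 2776×2082 canvas the photograph is width-limited at 2776.00 × 1005.80.
Second fit — the 4:3 canvas into 2919×1946 spans the height: 2594.67 × 1946.00 (×0.9347 from 2776×2082).
So the photograph's height is 1005.80 × 0.9347 ≈ 940.10.

940 px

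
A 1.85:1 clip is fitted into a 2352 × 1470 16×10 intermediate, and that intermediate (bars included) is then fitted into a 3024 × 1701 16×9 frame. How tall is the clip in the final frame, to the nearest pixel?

1471 px

First fit — 1.85:1 into 2352×1470 spans the width: 2352.00 × 1271.35.
Second fit — the 16×10 canvas into 3024×1701 spans the height: 2721.60 × 1701.00 (×1.1571 from 2352×1470).
Applying the same ×1.1571: 1271.35 → 1471.14.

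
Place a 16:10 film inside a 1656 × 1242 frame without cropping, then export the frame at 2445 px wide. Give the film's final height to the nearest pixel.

At 1656×1242 the film is width-limited, so height = 1656 × 10/16 ≈ 1035.00 px.
The frame scales by 2445/1656 = 1.4764; 1035.00 × 1.4764 ≈ 1528.12 px.

1528 px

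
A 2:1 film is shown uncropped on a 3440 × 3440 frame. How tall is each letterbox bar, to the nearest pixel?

860 px

2:1 (2.000) > square (1.000), so the film fills the width.
That makes the image 1720.00 px tall (3440 × 1/2).
Leftover height: 3440 − 1720.00 = 1720.00 px → 860.00 each side.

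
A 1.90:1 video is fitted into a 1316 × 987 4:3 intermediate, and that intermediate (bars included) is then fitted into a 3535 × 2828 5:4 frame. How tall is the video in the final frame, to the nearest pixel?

Inside the 1316×987 canvas the video is width-limited at 1316.00 × 692.63.
Second fit — the 4:3 canvas into 3535×2828 spans the width: 3535.00 × 2651.25 (×2.6862 from 1316×987).
So the video's height is 692.63 × 2.6862 ≈ 1860.53.

1861 px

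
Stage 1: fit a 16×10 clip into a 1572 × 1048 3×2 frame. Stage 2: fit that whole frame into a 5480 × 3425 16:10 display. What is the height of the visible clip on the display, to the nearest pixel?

16×10 in 1572×1048: fills the width, so the clip is 1572.00 × 982.50.
The 3×2 canvas is height-limited in 5480×3425, giving 5137.50 × 3425.00; scale factor 3.2681.
The clip scales with it: height 982.50 × 3.2681 ≈ 3210.94.

3211 px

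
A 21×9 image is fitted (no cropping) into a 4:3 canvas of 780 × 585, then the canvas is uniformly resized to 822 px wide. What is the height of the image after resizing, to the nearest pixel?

352 px

At 780×585 the image is width-limited, so height = 780 × 9/21 ≈ 334.29 px.
Resizing to 822 px wide multiplies everything by 1.0538: 334.29 → 352.29 px.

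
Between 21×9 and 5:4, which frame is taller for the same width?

5:4

21×9 = 2.333 and 5:4 = 1.25; 2.333 > 1.25. The smaller width-to-height ratio is the taller frame.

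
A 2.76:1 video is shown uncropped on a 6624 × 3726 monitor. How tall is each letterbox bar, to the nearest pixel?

2.76:1 is wider than 16:9, so it spans the full width.
The video is 6624 / 2.760 ≈ 2400.00 px tall.
Leftover height: 3726 − 2400.00 = 1326.00 px → 663.00 each side.

663 px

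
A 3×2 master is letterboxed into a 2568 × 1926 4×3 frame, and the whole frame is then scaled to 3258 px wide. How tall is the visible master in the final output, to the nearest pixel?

2172 px

Fitted into 2568×1926, the master spans the width; its height is 2568 × 2/3 ≈ 1712.00 px.
Resizing to 3258 px wide multiplies everything by 1.2687: 1712.00 → 2172.00 px.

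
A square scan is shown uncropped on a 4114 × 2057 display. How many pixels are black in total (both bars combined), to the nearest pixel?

Since 1.000 < 2.000, the scan is height-limited.
That makes the image 2057.0000 px wide (2057 × 1/1).
Leftover width: 4114 − 2057.0000 = 2057.0000 px.
Across the 2057-px span: 2057.0000 × 2057 ≈ 4231249 px.

4231249 pixels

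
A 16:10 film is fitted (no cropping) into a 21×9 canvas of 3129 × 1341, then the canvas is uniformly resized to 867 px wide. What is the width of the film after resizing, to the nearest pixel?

595 px

At 3129×1341 the film is height-limited, so width = 1341 × 16/10 ≈ 2145.60 px.
The frame scales by 867/3129 = 0.2771; 2145.60 × 0.2771 ≈ 594.51 px.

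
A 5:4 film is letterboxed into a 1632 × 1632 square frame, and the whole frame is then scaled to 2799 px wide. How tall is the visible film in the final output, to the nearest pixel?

Fitted into 1632×1632, the film spans the width; its height is 1632 × 4/5 ≈ 1305.60 px.
Resizing to 2799 px wide multiplies everything by 1.7151: 1305.60 → 2239.20 px.

2239 px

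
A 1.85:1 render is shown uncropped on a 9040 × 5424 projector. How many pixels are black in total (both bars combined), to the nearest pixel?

Since 1.850 > 1.667, the render is width-limited.
That makes the image 4886.4865 px tall (9040 / 1.850).
Leftover height: 5424 − 4886.4865 = 537.5135 px.
Bar area = 537.5135 × 9040 ≈ 4859122 px.

4859122 pixels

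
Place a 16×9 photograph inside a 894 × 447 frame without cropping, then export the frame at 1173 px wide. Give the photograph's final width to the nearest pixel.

In the 894×447 frame the photograph fills the height: width = 447 × 16/9 ≈ 794.67 px.
Scaling 894 → 1173 is ×1.3121, so the width becomes 794.67 × 1.3121 ≈ 1042.67 px.

1043 px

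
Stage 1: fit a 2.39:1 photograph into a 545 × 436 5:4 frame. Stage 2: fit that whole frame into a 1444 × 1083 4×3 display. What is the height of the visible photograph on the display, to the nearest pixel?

566 px

First fit — 2.39:1 into 545×436 spans the width: 545.00 × 228.03.
Second fit — the 5:4 canvas into 1444×1083 spans the height: 1353.75 × 1083.00 (×2.4839 from 545×436).
The photograph scales with it: height 228.03 × 2.4839 ≈ 566.42.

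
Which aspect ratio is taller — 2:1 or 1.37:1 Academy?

2 and 1.37; 2 > 1.37. The smaller width-to-height ratio is the taller frame.

1.37:1 Academy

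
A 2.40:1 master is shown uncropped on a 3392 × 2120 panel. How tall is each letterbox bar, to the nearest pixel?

353 px

2.40:1 is wider than 16×10, so it spans the full width.
Content height = 3392 / 2.400 ≈ 1413.33 px.
Black = 2120 − 1413.33 = 706.67 px, or 353.33 per bar.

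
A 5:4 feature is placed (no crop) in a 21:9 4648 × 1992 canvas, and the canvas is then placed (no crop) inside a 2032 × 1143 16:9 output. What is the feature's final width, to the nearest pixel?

1089 px

5:4 in 4648×1992: fills the height, so the feature is 2490.00 × 1992.00.
The 21:9 canvas is width-limited in 2032×1143, giving 2032.00 × 870.86; scale factor 0.4372.
So the feature's width is 2490.00 × 0.4372 ≈ 1088.57.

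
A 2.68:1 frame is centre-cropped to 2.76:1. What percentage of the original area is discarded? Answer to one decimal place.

2.9%

Going from 2.68:1 to 2.76:1 means cutting height while keeping width.
Area ratio = (2.680)/(2.760) = 97.10%; the remaining 2.90% is cropped out.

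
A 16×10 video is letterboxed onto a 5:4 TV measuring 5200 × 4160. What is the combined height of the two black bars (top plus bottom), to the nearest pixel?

910 px

Since 1.600 > 1.250, the video is width-limited.
That makes the image 3250.00 px tall (5200 × 10/16).
Leftover height: 4160 − 3250.00 = 910.00 px.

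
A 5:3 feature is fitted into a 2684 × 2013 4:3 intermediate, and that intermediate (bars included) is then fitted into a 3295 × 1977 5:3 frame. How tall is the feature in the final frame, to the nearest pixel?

1582 px

5:3 in 2684×2013: fills the width, so the feature is 2684.00 × 1610.40.
Second fit — the 4:3 canvas into 3295×1977 spans the height: 2636.00 × 1977.00 (×0.9821 from 2684×2013).
So the feature's height is 1610.40 × 0.9821 ≈ 1581.60.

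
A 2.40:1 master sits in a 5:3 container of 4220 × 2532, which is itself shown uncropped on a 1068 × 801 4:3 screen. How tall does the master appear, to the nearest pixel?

First fit — 2.40:1 into 4220×2532 spans the width: 4220.00 × 1758.33.
5:3 in 1068×801: fills the width, so the intermediate becomes 1068.00 × 640.80 — a scale of ×0.2531.
Applying the same ×0.2531: 1758.33 → 445.00.

445 px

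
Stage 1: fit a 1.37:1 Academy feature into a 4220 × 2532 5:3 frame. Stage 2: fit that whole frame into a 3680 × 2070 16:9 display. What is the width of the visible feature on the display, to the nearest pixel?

First fit — 1.37:1 Academy into 4220×2532 spans the height: 3468.84 × 2532.00.
Second fit — the 5:3 canvas into 3680×2070 spans the height: 3450.00 × 2070.00 (×0.8175 from 4220×2532).
So the feature's width is 3468.84 × 0.8175 ≈ 2835.90.

2836 px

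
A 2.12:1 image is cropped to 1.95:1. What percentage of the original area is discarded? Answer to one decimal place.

8.0%

Going from 2.12:1 to 1.95:1 means cutting width while keeping height.
(1.950)/(2.120) ≈ 0.920 of the area survives, leaving 8.02% discarded.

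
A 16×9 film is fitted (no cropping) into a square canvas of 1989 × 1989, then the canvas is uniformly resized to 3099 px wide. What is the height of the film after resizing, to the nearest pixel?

1743 px

In the 1989×1989 frame the film fills the width: height = 1989 × 9/16 ≈ 1118.81 px.
The frame scales by 3099/1989 = 1.5581; 1118.81 × 1.5581 ≈ 1743.19 px.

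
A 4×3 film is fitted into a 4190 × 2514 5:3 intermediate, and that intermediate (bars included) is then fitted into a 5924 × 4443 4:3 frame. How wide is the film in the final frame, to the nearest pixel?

First fit — 4×3 into 4190×2514 spans the height: 3352.00 × 2514.00.
Second fit — the 5:3 canvas into 5924×4443 spans the width: 5924.00 × 3554.40 (×1.4138 from 4190×2514).
So the film's width is 3352.00 × 1.4138 ≈ 4739.20.

4739 px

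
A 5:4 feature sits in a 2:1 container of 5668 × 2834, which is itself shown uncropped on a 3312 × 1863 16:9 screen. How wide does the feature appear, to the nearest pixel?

Inside the 5668×2834 canvas the feature is height-limited at 3542.50 × 2834.00.
The 2:1 canvas is width-limited in 3312×1863, giving 3312.00 × 1656.00; scale factor 0.5843.
Applying the same ×0.5843: 3542.50 → 2070.00.

2070 px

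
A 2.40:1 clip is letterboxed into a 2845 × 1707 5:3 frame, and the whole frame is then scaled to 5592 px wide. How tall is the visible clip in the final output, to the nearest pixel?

Fitted into 2845×1707, the clip spans the width; its height is 2845 / 2.400 ≈ 1185.42 px.
The frame scales by 5592/2845 = 1.9656; 1185.42 × 1.9656 ≈ 2330.00 px.

2330 px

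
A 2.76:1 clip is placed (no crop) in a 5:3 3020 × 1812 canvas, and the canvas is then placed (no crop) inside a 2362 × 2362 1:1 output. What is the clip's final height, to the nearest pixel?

First fit — 2.76:1 into 3020×1812 spans the width: 3020.00 × 1094.20.
Second fit — the 5:3 canvas into 2362×2362 spans the width: 2362.00 × 1417.20 (×0.7821 from 3020×1812).
Applying the same ×0.7821: 1094.20 → 855.80.

856 px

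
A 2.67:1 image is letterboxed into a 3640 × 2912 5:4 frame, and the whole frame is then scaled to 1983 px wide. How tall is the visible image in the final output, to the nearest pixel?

In the 3640×2912 frame the image fills the width: height = 3640 / 2.670 ≈ 1363.30 px.
Resizing to 1983 px wide multiplies everything by 0.5448: 1363.30 → 742.70 px.

743 px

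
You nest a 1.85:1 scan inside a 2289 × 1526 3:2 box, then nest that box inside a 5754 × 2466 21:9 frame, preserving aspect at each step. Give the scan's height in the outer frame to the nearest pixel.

1999 px

First fit — 1.85:1 into 2289×1526 spans the width: 2289.00 × 1237.30.
Second fit — the 3:2 canvas into 5754×2466 spans the height: 3699.00 × 2466.00 (×1.6160 from 2289×1526).
Applying the same ×1.6160: 1237.30 → 1999.46.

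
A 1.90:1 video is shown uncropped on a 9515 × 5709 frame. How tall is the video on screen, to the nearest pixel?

5008 px

1.90:1 is wider than 5:3, so it spans the full width.
That makes the image 5007.89 px tall (9515 / 1.900).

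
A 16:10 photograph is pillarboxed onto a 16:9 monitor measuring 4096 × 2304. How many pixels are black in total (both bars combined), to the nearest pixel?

Since 1.600 < 1.778, the photograph is height-limited.
The photograph is 2304 × 16/10 ≈ 3686.4000 px wide.
4096 − 3686.4000 = 409.6000 px of bars.
Across the 2304-px span: 409.6000 × 2304 ≈ 943718 px.

943718 pixels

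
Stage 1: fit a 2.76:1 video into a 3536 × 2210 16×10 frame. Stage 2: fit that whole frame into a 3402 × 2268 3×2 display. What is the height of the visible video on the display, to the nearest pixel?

First fit — 2.76:1 into 3536×2210 spans the width: 3536.00 × 1281.16.
Second fit — the 16×10 canvas into 3402×2268 spans the width: 3402.00 × 2126.25 (×0.9621 from 3536×2210).
So the video's height is 1281.16 × 0.9621 ≈ 1232.61.

1233 px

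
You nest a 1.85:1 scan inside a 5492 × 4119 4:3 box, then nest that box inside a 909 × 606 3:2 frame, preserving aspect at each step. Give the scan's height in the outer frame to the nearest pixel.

437 px

First fit — 1.85:1 into 5492×4119 spans the width: 5492.00 × 2968.65.
Second fit — the 4:3 canvas into 909×606 spans the height: 808.00 × 606.00 (×0.1471 from 5492×4119).
The scan scales with it: height 2968.65 × 0.1471 ≈ 436.76.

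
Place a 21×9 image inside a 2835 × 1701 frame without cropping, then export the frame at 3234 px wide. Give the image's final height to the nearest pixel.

Fitted into 2835×1701, the image spans the width; its height is 2835 × 9/21 ≈ 1215.00 px.
The frame scales by 3234/2835 = 1.1407; 1215.00 × 1.1407 ≈ 1386.00 px.

1386 px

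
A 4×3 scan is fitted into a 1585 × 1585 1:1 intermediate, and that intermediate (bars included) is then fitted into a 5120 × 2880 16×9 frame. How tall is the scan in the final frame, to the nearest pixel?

2160 px

Inside the 1585×1585 canvas the scan is width-limited at 1585.00 × 1188.75.
1:1 in 5120×2880: fills the height, so the intermediate becomes 2880.00 × 2880.00 — a scale of ×1.8170.
So the scan's height is 1188.75 × 1.8170 ≈ 2160.00.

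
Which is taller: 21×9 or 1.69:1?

1.69:1

21×9 = 2.333 and 1.69; 2.333 > 1.69. The smaller width-to-height ratio is the taller frame.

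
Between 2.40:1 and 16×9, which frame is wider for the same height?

2.4 and 16×9 = 1.778; 2.4 > 1.778.

2.40:1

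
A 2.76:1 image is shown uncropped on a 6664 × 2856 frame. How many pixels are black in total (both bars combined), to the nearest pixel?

2942204 pixels

Since 2.760 > 2.333, the image is width-limited.
Content height = 6664 / 2.760 ≈ 2414.4928 px.
Black = 2856 − 2414.4928 = 441.5072 px.
Bar area = 441.5072 × 6664 ≈ 2942204 px.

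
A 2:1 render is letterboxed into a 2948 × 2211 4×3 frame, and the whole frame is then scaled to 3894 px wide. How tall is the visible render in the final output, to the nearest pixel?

Fitted into 2948×2211, the render spans the width; its height is 2948 × 1/2 ≈ 1474.00 px.
Scaling 2948 → 3894 is ×1.3209, so the height becomes 1474.00 × 1.3209 ≈ 1947.00 px.

1947 px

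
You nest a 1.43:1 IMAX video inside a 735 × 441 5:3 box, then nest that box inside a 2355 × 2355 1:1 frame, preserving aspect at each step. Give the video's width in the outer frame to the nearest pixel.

2021 px

First fit — 1.43:1 IMAX into 735×441 spans the height: 630.63 × 441.00.
The 5:3 canvas is width-limited in 2355×2355, giving 2355.00 × 1413.00; scale factor 3.2041.
Applying the same ×3.2041: 630.63 → 2020.59.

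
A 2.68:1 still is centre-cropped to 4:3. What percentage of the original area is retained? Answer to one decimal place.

4:3 is narrower than 2.68:1, so the crop keeps the full height and trims the width.
(1.333)/(2.680) ≈ 0.498 of the area survives.

49.8%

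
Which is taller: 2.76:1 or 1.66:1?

1.66:1

2.76 and 1.66; 2.76 > 1.66. The smaller width-to-height ratio is the taller frame.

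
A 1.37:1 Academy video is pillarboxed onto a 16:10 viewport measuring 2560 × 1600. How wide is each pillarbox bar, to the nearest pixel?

184 px

1.37:1 Academy (1.370) < 16:10 (1.600), so the video fills the height.
That makes the image 2192.00 px wide (1600 × 1.370).
Black = 2560 − 2192.00 = 368.00 px, or 184.00 per bar.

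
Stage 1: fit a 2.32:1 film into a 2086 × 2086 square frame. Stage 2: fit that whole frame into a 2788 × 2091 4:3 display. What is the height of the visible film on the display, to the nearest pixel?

901 px

Inside the 2086×2086 canvas the film is width-limited at 2086.00 × 899.14.
square in 2788×2091: fills the height, so the intermediate becomes 2091.00 × 2091.00 — a scale of ×1.0024.
Applying the same ×1.0024: 899.14 → 901.29.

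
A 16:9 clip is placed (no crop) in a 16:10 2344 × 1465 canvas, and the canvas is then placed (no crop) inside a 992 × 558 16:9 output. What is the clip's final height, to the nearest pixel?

16:9 in 2344×1465: fills the width, so the clip is 2344.00 × 1318.50.
16:10 in 992×558: fills the height, so the intermediate becomes 892.80 × 558.00 — a scale of ×0.3809.
The clip scales with it: height 1318.50 × 0.3809 ≈ 502.20.

502 px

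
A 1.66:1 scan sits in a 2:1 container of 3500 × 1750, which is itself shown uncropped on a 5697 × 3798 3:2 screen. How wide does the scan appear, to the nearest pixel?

4729 px

Inside the 3500×1750 canvas the scan is height-limited at 2905.00 × 1750.00.
2:1 in 5697×3798: fills the width, so the intermediate becomes 5697.00 × 2848.50 — a scale of ×1.6277.
The scan scales with it: width 2905.00 × 1.6277 ≈ 4728.51.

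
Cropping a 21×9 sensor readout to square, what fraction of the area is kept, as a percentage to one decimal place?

square is narrower than 21×9, so the crop keeps the full height and trims the width.
Fraction kept = (1.000)/(2.333) ≈ 42.86%.

42.9%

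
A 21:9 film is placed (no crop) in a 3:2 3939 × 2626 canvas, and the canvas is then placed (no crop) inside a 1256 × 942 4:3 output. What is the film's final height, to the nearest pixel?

538 px

21:9 in 3939×2626: fills the width, so the film is 3939.00 × 1688.14.
The 3:2 canvas is width-limited in 1256×942, giving 1256.00 × 837.33; scale factor 0.3189.
So the film's height is 1688.14 × 0.3189 ≈ 538.29.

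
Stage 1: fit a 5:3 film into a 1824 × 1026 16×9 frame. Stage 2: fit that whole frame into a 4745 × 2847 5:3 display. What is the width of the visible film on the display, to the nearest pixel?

Inside the 1824×1026 canvas the film is height-limited at 1710.00 × 1026.00.
Second fit — the 16×9 canvas into 4745×2847 spans the width: 4745.00 × 2669.06 (×2.6014 from 1824×1026).
Applying the same ×2.6014: 1710.00 → 4448.44.

4448 px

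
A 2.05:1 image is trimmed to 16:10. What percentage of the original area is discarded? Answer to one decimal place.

22.0%

The height stays; only width is cut (since 16:10 is narrower than 2.05:1).
Area ratio = (1.600)/(2.050) = 78.05%; the remaining 21.95% is cropped out.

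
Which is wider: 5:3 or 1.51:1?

5:3 = 1.667 and 1.51; 1.667 > 1.51.

5:3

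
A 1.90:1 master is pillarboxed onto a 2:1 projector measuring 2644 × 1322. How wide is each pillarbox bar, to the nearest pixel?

1.90:1 (1.900) < 2:1 (2.000), so the master fills the height.
The master is 1322 × 1.900 ≈ 2511.80 px wide.
Black = 2644 − 2511.80 = 132.20 px, or 66.10 per bar.

66 px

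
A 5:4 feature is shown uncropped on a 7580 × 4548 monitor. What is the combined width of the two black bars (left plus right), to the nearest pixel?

5:4 (1.250) < 5:3 (1.667), so the feature fills the height.
The feature is 4548 × 5/4 ≈ 5685.00 px wide.
Leftover width: 7580 − 5685.00 = 1895.00 px.

1895 px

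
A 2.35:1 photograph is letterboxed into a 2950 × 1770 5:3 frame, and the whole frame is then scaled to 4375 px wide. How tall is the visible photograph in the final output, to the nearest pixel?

1862 px

Fitted into 2950×1770, the photograph spans the width; its height is 2950 / 2.350 ≈ 1255.32 px.
The frame scales by 4375/2950 = 1.4831; 1255.32 × 1.4831 ≈ 1861.70 px.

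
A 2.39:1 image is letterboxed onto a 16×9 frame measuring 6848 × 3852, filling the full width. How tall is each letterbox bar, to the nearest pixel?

Content height = 6848 / 2.390 ≈ 2865.27 px.
Black = 3852 − 2865.27 = 986.73 px, or 493.36 per bar.

493 px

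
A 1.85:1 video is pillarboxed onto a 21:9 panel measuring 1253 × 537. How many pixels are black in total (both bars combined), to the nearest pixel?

1.85:1 is narrower than 21:9, so it spans the full height.
That makes the image 993.4500 px wide (537 × 1.850).
Leftover width: 1253 − 993.4500 = 259.5500 px.
That's 259.5500 × 537 ≈ 139378 black pixels.

139378 pixels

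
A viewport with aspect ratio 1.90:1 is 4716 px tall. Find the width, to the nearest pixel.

Width = 4716 × 1.900 = 8960.40.

8960 px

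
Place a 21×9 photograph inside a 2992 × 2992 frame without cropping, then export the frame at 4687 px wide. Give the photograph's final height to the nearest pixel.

2009 px

In the 2992×2992 frame the photograph fills the width: height = 2992 × 9/21 ≈ 1282.29 px.
Resizing to 4687 px wide multiplies everything by 1.5665: 1282.29 → 2008.71 px.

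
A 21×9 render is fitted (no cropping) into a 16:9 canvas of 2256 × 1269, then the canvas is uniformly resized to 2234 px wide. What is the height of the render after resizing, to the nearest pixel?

957 px

At 2256×1269 the render is width-limited, so height = 2256 × 9/21 ≈ 966.86 px.
Scaling 2256 → 2234 is ×0.9902, so the height becomes 966.86 × 0.9902 ≈ 957.43 px.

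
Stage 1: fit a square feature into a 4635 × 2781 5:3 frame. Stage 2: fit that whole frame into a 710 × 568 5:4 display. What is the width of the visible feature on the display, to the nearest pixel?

426 px

square in 4635×2781: fills the height, so the feature is 2781.00 × 2781.00.
The 5:3 canvas is width-limited in 710×568, giving 710.00 × 426.00; scale factor 0.1532.
The feature scales with it: width 2781.00 × 0.1532 ≈ 426.00.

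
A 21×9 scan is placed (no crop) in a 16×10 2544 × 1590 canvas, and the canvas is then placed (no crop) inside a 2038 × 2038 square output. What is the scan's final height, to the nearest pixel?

21×9 in 2544×1590: fills the width, so the scan is 2544.00 × 1090.29.
The 16×10 canvas is width-limited in 2038×2038, giving 2038.00 × 1273.75; scale factor 0.8011.
Applying the same ×0.8011: 1090.29 → 873.43.

873 px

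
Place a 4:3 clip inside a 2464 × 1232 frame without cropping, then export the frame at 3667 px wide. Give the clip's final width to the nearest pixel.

2445 px

At 2464×1232 the clip is height-limited, so width = 1232 × 4/3 ≈ 1642.67 px.
Resizing to 3667 px wide multiplies everything by 1.4882: 1642.67 → 2444.67 px.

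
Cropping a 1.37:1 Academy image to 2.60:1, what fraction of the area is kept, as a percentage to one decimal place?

52.7%

2.60:1 is wider than 1.37:1 Academy, so the crop keeps the full width and trims the height.
(1.370)/(2.600) ≈ 0.527 of the area survives.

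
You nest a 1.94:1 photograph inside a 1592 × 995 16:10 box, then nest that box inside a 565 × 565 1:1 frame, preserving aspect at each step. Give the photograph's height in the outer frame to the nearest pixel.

1.94:1 in 1592×995: fills the width, so the photograph is 1592.00 × 820.62.
The 16:10 canvas is width-limited in 565×565, giving 565.00 × 353.12; scale factor 0.3549.
So the photograph's height is 820.62 × 0.3549 ≈ 291.24.

291 px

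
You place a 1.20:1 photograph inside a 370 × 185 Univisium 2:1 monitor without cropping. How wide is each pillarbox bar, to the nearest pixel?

1.20:1 is narrower than Univisium 2:1, so it spans the full height.
Content width = 185 × 1.200 ≈ 222.00 px.
Black = 370 − 222.00 = 148.00 px, or 74.00 per bar.

74 px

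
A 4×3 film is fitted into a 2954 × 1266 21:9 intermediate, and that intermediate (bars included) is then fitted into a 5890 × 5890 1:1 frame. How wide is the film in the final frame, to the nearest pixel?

First fit — 4×3 into 2954×1266 spans the height: 1688.00 × 1266.00.
21:9 in 5890×5890: fills the width, so the intermediate becomes 5890.00 × 2524.29 — a scale of ×1.9939.
The film scales with it: width 1688.00 × 1.9939 ≈ 3365.71.

3366 px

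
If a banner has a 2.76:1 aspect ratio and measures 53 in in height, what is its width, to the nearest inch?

Width = 53 × 2.760 = 146.28.

146 in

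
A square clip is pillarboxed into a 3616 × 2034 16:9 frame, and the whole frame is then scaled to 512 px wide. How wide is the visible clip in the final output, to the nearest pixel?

Fitted into 3616×2034, the clip spans the height; its width is 2034 × 1/1 ≈ 2034.00 px.
Resizing to 512 px wide multiplies everything by 0.1416: 2034.00 → 288.00 px.

288 px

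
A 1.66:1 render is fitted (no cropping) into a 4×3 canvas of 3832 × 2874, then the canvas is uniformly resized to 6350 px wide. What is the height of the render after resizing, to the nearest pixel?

3825 px

In the 3832×2874 frame the render fills the width: height = 3832 / 1.660 ≈ 2308.43 px.
Scaling 3832 → 6350 is ×1.6571, so the height becomes 2308.43 × 1.6571 ≈ 3825.30 px.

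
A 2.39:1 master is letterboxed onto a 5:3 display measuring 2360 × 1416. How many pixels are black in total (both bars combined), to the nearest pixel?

2.39:1 is wider than 5:3, so it spans the full width.
That makes the image 987.4477 px tall (2360 / 2.390).
1416 − 987.4477 = 428.5523 px of bars.
That's 428.5523 × 2360 ≈ 1011383 black pixels.

1011383 pixels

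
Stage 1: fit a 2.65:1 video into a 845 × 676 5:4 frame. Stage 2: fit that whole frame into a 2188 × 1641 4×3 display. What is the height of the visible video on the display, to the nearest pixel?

774 px

2.65:1 in 845×676: fills the width, so the video is 845.00 × 318.87.
The 5:4 canvas is height-limited in 2188×1641, giving 2051.25 × 1641.00; scale factor 2.4275.
The video scales with it: height 318.87 × 2.4275 ≈ 774.06.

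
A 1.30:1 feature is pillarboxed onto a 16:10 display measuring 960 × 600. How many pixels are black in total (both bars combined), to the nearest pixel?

108000 pixels

1.30:1 (1.300) < 16:10 (1.600), so the feature fills the height.
That makes the image 780.0000 px wide (600 × 1.300).
Leftover width: 960 − 780.0000 = 180.0000 px.
Bar area = 180.0000 × 600 ≈ 108000 px.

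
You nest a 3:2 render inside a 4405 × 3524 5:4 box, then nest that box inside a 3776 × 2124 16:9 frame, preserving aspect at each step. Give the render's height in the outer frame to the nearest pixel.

3:2 in 4405×3524: fills the width, so the render is 4405.00 × 2936.67.
5:4 in 3776×2124: fills the height, so the intermediate becomes 2655.00 × 2124.00 — a scale of ×0.6027.
Applying the same ×0.6027: 2936.67 → 1770.00.

1770 px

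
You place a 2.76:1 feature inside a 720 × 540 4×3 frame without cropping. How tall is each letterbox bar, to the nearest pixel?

Since 2.760 > 1.333, the feature is width-limited.
Content height = 720 / 2.760 ≈ 260.87 px.
Leftover height: 540 − 260.87 = 279.13 px → 139.57 each side.

140 px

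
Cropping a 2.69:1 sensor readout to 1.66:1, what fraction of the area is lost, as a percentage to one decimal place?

38.3%

Going from 2.69:1 to 1.66:1 means cutting width while keeping height.
Area ratio = (1.660)/(2.690) = 61.71%; the remaining 38.29% is cropped out.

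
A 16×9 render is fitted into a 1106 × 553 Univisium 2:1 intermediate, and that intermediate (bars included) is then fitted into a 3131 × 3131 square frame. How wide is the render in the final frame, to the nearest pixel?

2783 px

16×9 in 1106×553: fills the height, so the render is 983.11 × 553.00.
The Univisium 2:1 canvas is width-limited in 3131×3131, giving 3131.00 × 1565.50; scale factor 2.8309.
The render scales with it: width 983.11 × 2.8309 ≈ 2783.11.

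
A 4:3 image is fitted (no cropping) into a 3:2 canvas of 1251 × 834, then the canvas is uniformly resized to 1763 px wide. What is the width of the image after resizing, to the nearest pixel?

Fitted into 1251×834, the image spans the height; its width is 834 × 4/3 ≈ 1112.00 px.
The frame scales by 1763/1251 = 1.4093; 1112.00 × 1.4093 ≈ 1567.11 px.

1567 px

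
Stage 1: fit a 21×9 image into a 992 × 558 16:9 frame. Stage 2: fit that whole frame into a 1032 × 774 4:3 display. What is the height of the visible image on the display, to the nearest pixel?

Inside the 992×558 canvas the image is width-limited at 992.00 × 425.14.
16:9 in 1032×774: fills the width, so the intermediate becomes 1032.00 × 580.50 — a scale of ×1.0403.
The image scales with it: height 425.14 × 1.0403 ≈ 442.29.

442 px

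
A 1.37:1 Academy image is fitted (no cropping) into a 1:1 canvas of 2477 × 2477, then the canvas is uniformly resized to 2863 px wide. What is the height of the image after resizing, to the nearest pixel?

In the 2477×2477 frame the image fills the width: height = 2477 / 1.370 ≈ 1808.03 px.
Scaling 2477 → 2863 is ×1.1558, so the height becomes 1808.03 × 1.1558 ≈ 2089.78 px.

2090 px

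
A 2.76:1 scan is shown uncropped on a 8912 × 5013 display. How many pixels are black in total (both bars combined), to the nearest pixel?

2.76:1 is wider than 16×9, so it spans the full width.
That makes the image 3228.9855 px tall (8912 / 2.760).
Black = 5013 − 3228.9855 = 1784.0145 px.
That's 1784.0145 × 8912 ≈ 15899137 black pixels.

15899137 pixels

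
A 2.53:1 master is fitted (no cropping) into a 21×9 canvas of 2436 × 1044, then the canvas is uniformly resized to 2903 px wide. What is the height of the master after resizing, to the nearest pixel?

Fitted into 2436×1044, the master spans the width; its height is 2436 / 2.530 ≈ 962.85 px.
Resizing to 2903 px wide multiplies everything by 1.1917: 962.85 → 1147.43 px.

1147 px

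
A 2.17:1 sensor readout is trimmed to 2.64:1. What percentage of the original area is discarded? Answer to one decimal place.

The width stays; only height is cut (since 2.64:1 is wider than 2.17:1).
Fraction kept = (2.170)/(2.640) ≈ 82.20%, so 17.80% is lost.

17.8%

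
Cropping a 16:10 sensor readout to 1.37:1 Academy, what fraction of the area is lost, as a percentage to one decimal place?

14.4%

Going from 16:10 to 1.37:1 Academy means cutting width while keeping height.
Fraction kept = (1.370)/(1.600) ≈ 85.62%, so 14.38% is lost.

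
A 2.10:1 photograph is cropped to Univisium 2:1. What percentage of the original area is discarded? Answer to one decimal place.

4.8%

The height stays; only width is cut (since Univisium 2:1 is narrower than 2.10:1).
Fraction kept = (2.000)/(2.100) ≈ 95.24%, so 4.76% is lost.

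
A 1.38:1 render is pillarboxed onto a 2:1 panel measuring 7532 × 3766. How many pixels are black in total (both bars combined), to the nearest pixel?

8793309 pixels

Since 1.380 < 2.000, the render is height-limited.
That makes the image 5197.0800 px wide (3766 × 1.380).
Leftover width: 7532 − 5197.0800 = 2334.9200 px.
Across the 3766-px span: 2334.9200 × 3766 ≈ 8793309 px.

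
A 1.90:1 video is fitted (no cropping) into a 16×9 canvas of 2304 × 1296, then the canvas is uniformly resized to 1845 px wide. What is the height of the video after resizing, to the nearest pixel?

971 px

Fitted into 2304×1296, the video spans the width; its height is 2304 / 1.900 ≈ 1212.63 px.
The frame scales by 1845/2304 = 0.8008; 1212.63 × 0.8008 ≈ 971.05 px.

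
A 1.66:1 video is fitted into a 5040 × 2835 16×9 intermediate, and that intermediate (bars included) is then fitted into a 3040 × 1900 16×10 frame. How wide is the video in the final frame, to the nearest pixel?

First fit — 1.66:1 into 5040×2835 spans the height: 4706.10 × 2835.00.
The 16×9 canvas is width-limited in 3040×1900, giving 3040.00 × 1710.00; scale factor 0.6032.
The video scales with it: width 4706.10 × 0.6032 ≈ 2838.60.

2839 px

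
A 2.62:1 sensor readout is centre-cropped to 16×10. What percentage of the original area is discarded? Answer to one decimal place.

38.9%

16×10 is narrower than 2.62:1, so the crop keeps the full height and trims the width.
Area ratio = (1.600)/(2.620) = 61.07%; the remaining 38.93% is cropped out.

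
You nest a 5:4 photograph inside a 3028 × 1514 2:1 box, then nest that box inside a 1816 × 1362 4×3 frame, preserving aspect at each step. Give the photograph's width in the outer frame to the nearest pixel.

First fit — 5:4 into 3028×1514 spans the height: 1892.50 × 1514.00.
The 2:1 canvas is width-limited in 1816×1362, giving 1816.00 × 908.00; scale factor 0.5997.
So the photograph's width is 1892.50 × 0.5997 ≈ 1135.00.

1135 px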